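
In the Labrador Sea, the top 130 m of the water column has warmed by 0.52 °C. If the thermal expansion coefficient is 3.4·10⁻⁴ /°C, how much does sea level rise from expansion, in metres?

Δh ≈ 0.0230 m

Δh = αΔT·H = 3.4×10⁻⁴ × 0.52 × 130 = 0.022984 m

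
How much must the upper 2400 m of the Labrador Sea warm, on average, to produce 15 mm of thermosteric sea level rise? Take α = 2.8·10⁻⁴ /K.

ΔT = Δh/(αH) = 0.015 / (2.8×10⁻⁴ × 2400) ≈ 0.02232 K

0.0223 K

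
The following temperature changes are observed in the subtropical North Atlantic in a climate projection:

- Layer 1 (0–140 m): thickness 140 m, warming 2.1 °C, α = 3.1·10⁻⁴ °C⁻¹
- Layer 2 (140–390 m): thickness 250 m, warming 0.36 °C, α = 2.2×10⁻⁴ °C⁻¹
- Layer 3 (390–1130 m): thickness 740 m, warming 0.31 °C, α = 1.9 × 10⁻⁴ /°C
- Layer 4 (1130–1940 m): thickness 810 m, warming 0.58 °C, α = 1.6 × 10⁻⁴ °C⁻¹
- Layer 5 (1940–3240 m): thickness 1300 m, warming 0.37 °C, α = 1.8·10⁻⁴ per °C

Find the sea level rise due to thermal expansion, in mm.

0–140 m: 140 × 2.1 × 3.1×10⁻⁴ = 0.09114 m
2.2×10⁻⁴ × 0.36 × 250 = 0.01980 m
Layer 3: 0.31 × 740 × 1.9×10⁻⁴ = 0.043586 m
Layer 4: 1.6×10⁻⁴ × 0.58 × 810 = 0.075168 m
1940–3240 m: 0.37 × 1300 × 1.8×10⁻⁴ = 0.08658 m
Δh = 0.09114 + 0.01980 + 0.043586 + 0.075168 + 0.08658 = 0.316274 m ≈ 316 mm

316 mm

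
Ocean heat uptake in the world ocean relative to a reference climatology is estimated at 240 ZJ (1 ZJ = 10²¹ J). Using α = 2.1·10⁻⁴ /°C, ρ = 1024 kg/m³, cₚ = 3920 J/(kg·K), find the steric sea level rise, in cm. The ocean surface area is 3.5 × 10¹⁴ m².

Per unit area: Q = 240×10²¹ / (3.5×10¹⁴) ≈ 6.857×10⁸ J/m²
Δh = αQ/(ρcₚ) = 2.1×10⁻⁴ × 6.857×10⁸ / (1024 × 3920) ≈ 0.035873 m

Δh = 3.59 cm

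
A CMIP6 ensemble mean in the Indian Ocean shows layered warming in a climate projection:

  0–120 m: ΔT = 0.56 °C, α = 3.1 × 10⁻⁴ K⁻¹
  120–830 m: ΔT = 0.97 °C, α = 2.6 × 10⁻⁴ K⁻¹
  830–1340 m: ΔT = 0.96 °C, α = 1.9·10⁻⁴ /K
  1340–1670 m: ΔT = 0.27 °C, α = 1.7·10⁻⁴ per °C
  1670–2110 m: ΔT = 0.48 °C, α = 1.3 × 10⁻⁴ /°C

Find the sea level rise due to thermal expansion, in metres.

120 × 0.56 × 3.1×10⁻⁴ = 0.020832 m
120–830 m: 2.6×10⁻⁴ × 710 × 0.97 = 0.179062 m
830–1340 m: 510 × 0.96 × 1.9×10⁻⁴ = 0.093024 m
1340–1670 m: 0.27 × 1.7×10⁻⁴ × 330 = 0.015147 m
440 × 0.48 × 1.3×10⁻⁴ = 0.027456 m
Δh = 0.020832 + 0.179062 + 0.093024 + 0.015147 + 0.027456 = 0.335521 m ≈ 0.336 m

about 0.336 m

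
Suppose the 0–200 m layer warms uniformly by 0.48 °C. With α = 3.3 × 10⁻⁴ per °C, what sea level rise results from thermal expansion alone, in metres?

about 0.0317 m

Δh = αΔT·H = 3.3×10⁻⁴ × 0.48 × 200 = 0.03168 m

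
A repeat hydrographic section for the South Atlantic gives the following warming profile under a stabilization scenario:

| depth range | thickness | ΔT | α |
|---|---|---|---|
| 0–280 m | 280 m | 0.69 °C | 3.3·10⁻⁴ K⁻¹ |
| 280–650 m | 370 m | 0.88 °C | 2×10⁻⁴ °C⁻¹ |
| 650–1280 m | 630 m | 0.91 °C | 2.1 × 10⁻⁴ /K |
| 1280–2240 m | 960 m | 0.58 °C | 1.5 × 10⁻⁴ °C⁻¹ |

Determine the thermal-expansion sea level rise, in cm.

Δh ≈ 33 cm

Layer 1: 3.3×10⁻⁴ × 0.69 × 280 = 0.063756 m
370 × 2×10⁻⁴ × 0.88 = 0.06512 m
2.1×10⁻⁴ × 630 × 0.91 = 0.120393 m
1280–2240 m: 0.58 × 960 × 1.5×10⁻⁴ = 0.08352 m
Δh = 0.063756 + 0.06512 + 0.120393 + 0.08352 = 0.332789 m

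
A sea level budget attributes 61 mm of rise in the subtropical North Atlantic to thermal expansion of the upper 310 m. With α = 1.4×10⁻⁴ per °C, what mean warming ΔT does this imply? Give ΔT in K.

ΔT = Δh/(αH) = 0.061 / (1.4×10⁻⁴ × 310) ≈ 1.406 K

ΔT ≈ 1.41 K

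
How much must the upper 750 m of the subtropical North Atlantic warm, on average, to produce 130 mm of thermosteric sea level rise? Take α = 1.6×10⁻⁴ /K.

1.08 K

ΔT = Δh/(αH) = 0.13 / (1.6×10⁻⁴ × 750) ≈ 1.083 K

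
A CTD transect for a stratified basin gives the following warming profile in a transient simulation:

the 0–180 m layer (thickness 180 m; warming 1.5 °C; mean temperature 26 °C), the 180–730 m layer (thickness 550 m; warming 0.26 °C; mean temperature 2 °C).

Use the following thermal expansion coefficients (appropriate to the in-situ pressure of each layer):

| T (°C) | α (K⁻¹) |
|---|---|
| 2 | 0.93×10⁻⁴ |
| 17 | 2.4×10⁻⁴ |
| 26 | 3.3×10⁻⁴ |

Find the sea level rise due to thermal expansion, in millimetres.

about 102 mm

Layer 1 at 26 °C → α = 3.3×10⁻⁴ K⁻¹
Layer 2 at 2 °C → α = 0.93×10⁻⁴ K⁻¹
0–180 m: 180 × 1.5 × 3.3×10⁻⁴ = 0.08910 m
550 × 0.26 × 0.93×10⁻⁴ = 0.013299 m
Δh = 0.08910 + 0.013299 = 0.102399 m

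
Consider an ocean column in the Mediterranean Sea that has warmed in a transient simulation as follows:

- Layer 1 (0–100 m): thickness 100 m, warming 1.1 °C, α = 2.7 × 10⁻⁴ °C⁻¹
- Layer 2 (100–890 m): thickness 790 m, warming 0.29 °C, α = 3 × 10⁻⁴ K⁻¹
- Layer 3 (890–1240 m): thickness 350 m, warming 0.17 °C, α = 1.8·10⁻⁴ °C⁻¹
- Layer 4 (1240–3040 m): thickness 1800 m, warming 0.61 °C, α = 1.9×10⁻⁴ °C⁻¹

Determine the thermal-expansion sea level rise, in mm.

2.7×10⁻⁴ × 100 × 1.1 = 0.02970 m
Layer 2: 790 × 3×10⁻⁴ × 0.29 = 0.06873 m
Layer 3: 1.8×10⁻⁴ × 0.17 × 350 = 0.01071 m
Layer 4: 1.9×10⁻⁴ × 1800 × 0.61 = 0.20862 m
Δh = 0.02970 + 0.06873 + 0.01071 + 0.20862 = 0.31776 m

about 320 mm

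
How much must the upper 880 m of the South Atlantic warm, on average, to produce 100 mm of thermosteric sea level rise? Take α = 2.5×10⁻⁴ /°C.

ΔT = Δh/(αH) = 0.1 / (2.5×10⁻⁴ × 880) ≈ 0.4545 K

about 0.455 K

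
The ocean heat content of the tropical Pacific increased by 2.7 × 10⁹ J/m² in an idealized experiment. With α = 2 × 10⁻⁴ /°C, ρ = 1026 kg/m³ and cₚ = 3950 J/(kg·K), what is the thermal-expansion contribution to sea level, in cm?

Δh = 13.3 cm

Δh = αQ/(ρcₚ) = 2×10⁻⁴ × 2.7×10⁹ / (1026 × 3950) ≈ 0.13324 m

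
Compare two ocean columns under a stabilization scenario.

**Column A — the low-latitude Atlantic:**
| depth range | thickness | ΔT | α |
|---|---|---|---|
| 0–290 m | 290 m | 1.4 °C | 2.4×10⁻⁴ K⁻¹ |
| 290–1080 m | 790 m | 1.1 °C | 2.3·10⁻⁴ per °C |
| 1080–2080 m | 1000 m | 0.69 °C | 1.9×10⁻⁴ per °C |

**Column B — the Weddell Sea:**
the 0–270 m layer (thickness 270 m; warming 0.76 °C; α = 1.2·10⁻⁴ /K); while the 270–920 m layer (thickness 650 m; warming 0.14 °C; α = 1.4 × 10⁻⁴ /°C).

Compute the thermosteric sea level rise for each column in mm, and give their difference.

A Layer 1: 290 × 2.4×10⁻⁴ × 1.4 = 0.09744 m
A 1.1 × 790 × 2.3×10⁻⁴ = 0.19987 m
A Layer 3: 1.9×10⁻⁴ × 0.69 × 1000 = 0.13110 m
A total: 0.42841 m
B 270 × 0.76 × 1.2×10⁻⁴ = 0.024624 m
B Layer 2: 0.14 × 650 × 1.4×10⁻⁴ = 0.01274 m
B total: 0.037364 m
Difference: 0.42841 − 0.037364 = 0.391046 m

Δh_A ≈ 428 mm, Δh_B ≈ 37.4 mm; difference ≈ 391 mm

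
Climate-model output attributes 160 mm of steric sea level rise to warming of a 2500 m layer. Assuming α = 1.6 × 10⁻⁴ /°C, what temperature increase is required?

ΔT = Δh/(αH) = 0.16 / (1.6×10⁻⁴ × 2500) = 0.4000 K

0.40 K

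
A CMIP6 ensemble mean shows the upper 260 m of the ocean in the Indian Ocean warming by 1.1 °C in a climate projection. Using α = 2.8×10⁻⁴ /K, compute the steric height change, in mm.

Δh = αΔT·H = 2.8×10⁻⁴ × 1.1 × 260 = 0.08008 m

80.1 mm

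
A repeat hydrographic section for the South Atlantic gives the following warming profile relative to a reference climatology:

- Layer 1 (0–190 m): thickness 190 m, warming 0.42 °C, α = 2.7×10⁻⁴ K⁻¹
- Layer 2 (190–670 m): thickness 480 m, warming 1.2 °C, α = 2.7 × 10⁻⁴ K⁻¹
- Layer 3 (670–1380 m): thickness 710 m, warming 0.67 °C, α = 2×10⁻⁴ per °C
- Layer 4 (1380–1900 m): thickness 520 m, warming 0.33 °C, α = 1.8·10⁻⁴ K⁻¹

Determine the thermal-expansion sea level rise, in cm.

0–190 m: 2.7×10⁻⁴ × 0.42 × 190 = 0.021546 m
480 × 1.2 × 2.7×10⁻⁴ = 0.15552 m
710 × 2×10⁻⁴ × 0.67 = 0.09514 m
Layer 4: 520 × 0.33 × 1.8×10⁻⁴ = 0.030888 m
Δh = 0.021546 + 0.15552 + 0.09514 + 0.030888 = 0.303094 m

about 30 cm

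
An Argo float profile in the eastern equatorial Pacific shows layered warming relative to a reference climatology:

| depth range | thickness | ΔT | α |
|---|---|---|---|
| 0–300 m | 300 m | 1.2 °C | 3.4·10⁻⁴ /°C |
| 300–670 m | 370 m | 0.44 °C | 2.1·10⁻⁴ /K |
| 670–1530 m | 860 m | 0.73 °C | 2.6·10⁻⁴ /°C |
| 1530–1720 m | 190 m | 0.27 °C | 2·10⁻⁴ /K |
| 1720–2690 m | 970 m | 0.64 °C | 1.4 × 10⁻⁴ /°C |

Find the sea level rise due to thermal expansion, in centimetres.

Layer 1: 3.4×10⁻⁴ × 300 × 1.2 = 0.12240 m
2.1×10⁻⁴ × 0.44 × 370 = 0.034188 m
670–1530 m: 0.73 × 860 × 2.6×10⁻⁴ = 0.163228 m
0.27 × 2×10⁻⁴ × 190 = 0.01026 m
1720–2690 m: 1.4×10⁻⁴ × 0.64 × 970 = 0.086912 m
Δh = 0.12240 + 0.034188 + 0.163228 + 0.01026 + 0.086912 = 0.416988 m

Δh ≈ 41.7 cm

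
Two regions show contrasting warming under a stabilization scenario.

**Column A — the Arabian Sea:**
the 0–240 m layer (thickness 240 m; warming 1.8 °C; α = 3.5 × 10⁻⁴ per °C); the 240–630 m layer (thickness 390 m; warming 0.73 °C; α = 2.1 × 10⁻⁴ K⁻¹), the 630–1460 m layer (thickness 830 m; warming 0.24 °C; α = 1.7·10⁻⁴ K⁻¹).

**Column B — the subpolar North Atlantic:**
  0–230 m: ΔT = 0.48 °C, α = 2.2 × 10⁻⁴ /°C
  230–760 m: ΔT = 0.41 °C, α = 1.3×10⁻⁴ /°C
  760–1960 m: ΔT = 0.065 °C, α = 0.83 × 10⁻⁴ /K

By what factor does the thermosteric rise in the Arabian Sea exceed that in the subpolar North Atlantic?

≈ 4.1×

A 0–240 m: 3.5×10⁻⁴ × 240 × 1.8 = 0.15120 m
A 240–630 m: 2.1×10⁻⁴ × 390 × 0.73 = 0.059787 m
A Layer 3: 1.7×10⁻⁴ × 0.24 × 830 = 0.033864 m
A total: 0.244851 m
B 0.48 × 2.2×10⁻⁴ × 230 = 0.024288 m
B 1.3×10⁻⁴ × 530 × 0.41 = 0.028249 m
B 0.065 × 0.83×10⁻⁴ × 1200 = 0.006474 m
B total: 0.059011 m
Ratio: 0.244851 / 0.059011 ≈ 4.149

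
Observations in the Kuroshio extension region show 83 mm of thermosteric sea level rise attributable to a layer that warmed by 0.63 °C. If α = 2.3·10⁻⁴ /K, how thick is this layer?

H = Δh/(αΔT) = 0.083 / (2.3×10⁻⁴ × 0.63) ≈ 572.8 m

570 m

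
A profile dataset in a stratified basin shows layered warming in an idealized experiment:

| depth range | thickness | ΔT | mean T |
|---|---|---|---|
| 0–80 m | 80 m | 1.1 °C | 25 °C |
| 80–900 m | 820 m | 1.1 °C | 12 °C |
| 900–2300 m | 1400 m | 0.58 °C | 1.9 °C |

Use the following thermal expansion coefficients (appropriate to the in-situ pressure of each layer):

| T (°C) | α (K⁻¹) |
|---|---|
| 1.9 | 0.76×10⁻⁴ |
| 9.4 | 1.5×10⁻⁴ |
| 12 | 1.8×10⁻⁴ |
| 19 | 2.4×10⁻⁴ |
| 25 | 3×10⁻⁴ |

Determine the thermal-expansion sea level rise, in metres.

Layer 1 at 25 °C → α = 3×10⁻⁴ K⁻¹
Layer 2 at 12 °C → α = 1.8×10⁻⁴ K⁻¹
Layer 3 at 1.9 °C → α = 0.76×10⁻⁴ K⁻¹
1.1 × 80 × 3×10⁻⁴ = 0.02640 m
Layer 2: 1.1 × 820 × 1.8×10⁻⁴ = 0.16236 m
Layer 3: 0.76×10⁻⁴ × 0.58 × 1400 = 0.061712 m
Δh = 0.02640 + 0.16236 + 0.061712 = 0.250472 m ≈ 0.25 m

Δh ≈ 0.25 m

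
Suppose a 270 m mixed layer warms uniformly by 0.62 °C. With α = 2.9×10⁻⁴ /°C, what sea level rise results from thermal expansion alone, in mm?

48.5 mm

Δh = αΔT·H = 2.9×10⁻⁴ × 0.62 × 270 = 0.048546 m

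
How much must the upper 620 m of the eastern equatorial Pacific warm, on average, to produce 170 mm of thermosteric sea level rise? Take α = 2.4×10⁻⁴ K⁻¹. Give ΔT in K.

ΔT = Δh/(αH) = 0.17 / (2.4×10⁻⁴ × 620) ≈ 1.142 K

about 1.14 K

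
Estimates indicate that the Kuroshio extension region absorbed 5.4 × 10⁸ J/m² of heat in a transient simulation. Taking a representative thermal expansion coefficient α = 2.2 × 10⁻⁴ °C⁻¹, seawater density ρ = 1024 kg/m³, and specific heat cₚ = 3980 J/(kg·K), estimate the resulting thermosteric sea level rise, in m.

0.029 m of thermosteric rise

Δh = αQ/(ρcₚ) = 2.2×10⁻⁴ × 5.4×10⁸ / (1024 × 3980) ≈ 0.02915 m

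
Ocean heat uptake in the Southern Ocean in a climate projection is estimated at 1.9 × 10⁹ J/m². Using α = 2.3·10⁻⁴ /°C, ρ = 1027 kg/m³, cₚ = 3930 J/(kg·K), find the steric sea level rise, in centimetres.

Δh = αQ/(ρcₚ) = 2.3×10⁻⁴ × 1.9×10⁹ / (1027 × 3930) ≈ 0.10827 m

11 cm of thermosteric rise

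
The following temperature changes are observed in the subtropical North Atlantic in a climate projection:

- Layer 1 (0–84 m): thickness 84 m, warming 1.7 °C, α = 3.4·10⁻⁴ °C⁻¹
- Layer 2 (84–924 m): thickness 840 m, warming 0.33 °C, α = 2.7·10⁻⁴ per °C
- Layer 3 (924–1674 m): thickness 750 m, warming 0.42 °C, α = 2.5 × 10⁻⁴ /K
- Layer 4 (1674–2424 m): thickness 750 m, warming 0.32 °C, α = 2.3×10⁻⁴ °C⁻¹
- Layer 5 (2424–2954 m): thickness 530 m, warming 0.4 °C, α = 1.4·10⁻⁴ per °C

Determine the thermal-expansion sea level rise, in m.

84 × 1.7 × 3.4×10⁻⁴ = 0.048552 m
Layer 2: 840 × 2.7×10⁻⁴ × 0.33 = 0.074844 m
Layer 3: 0.42 × 2.5×10⁻⁴ × 750 = 0.07875 m
1674–2424 m: 0.32 × 750 × 2.3×10⁻⁴ = 0.05520 m
1.4×10⁻⁴ × 0.4 × 530 = 0.02968 m
Δh = 0.048552 + 0.074844 + 0.07875 + 0.05520 + 0.02968 = 0.287026 m

Δh = 0.29 m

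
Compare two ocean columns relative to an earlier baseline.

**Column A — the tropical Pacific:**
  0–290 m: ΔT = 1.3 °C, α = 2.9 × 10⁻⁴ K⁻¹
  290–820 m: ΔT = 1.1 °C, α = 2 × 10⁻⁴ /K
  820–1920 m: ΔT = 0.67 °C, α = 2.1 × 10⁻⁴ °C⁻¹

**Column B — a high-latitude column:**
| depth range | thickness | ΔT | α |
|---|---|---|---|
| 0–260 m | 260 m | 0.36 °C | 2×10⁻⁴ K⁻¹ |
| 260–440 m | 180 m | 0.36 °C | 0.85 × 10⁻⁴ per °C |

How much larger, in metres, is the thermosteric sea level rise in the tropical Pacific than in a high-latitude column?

A 1.3 × 290 × 2.9×10⁻⁴ = 0.10933 m
A 530 × 2×10⁻⁴ × 1.1 = 0.11660 m
A 820–1920 m: 1100 × 0.67 × 2.1×10⁻⁴ = 0.15477 m
A total: 0.38070 m
B 260 × 2×10⁻⁴ × 0.36 = 0.01872 m
B 180 × 0.36 × 0.85×10⁻⁴ = 0.005508 m
B total: 0.024228 m
Difference: 0.38070 − 0.024228 = 0.356472 m

0.356 m larger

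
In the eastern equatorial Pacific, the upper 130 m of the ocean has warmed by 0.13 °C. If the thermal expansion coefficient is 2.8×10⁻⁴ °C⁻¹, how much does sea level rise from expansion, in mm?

Δh = αΔT·H = 2.8×10⁻⁴ × 0.13 × 130 = 0.004732 m

Δh = 4.73 mm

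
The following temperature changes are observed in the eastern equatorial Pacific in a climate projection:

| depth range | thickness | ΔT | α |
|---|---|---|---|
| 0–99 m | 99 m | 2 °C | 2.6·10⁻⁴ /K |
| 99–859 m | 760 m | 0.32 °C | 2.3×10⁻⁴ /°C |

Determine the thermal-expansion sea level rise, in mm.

about 107 mm

Layer 1: 2.6×10⁻⁴ × 99 × 2 = 0.05148 m
0.32 × 760 × 2.3×10⁻⁴ = 0.055936 m
Δh = 0.05148 + 0.055936 = 0.107416 m ≈ 107 mm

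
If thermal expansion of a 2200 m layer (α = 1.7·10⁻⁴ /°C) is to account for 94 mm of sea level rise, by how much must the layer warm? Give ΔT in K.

about 0.251 K

ΔT = Δh/(αH) = 0.094 / (1.7×10⁻⁴ × 2200) ≈ 0.2513 K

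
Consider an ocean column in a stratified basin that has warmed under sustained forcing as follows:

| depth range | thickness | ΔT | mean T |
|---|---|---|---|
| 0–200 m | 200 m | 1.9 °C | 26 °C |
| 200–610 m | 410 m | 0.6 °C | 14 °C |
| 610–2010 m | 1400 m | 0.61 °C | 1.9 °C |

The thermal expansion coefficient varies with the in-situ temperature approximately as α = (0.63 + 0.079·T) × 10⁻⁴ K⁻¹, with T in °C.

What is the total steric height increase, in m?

Δh = 0.211 m

Layer 1: α = (0.63 + 0.079×26)×10⁻⁴ = 2.684×10⁻⁴ K⁻¹
Layer 2: α = (0.63 + 0.079×14)×10⁻⁴ = 1.736×10⁻⁴ K⁻¹
Layer 3: α = (0.63 + 0.079×1.9)×10⁻⁴ = 0.7801×10⁻⁴ K⁻¹
200 × 1.9 × 2.684×10⁻⁴ = 0.101992 m
0.6 × 410 × 1.736×10⁻⁴ = 0.0427056 m
0.61 × 0.7801×10⁻⁴ × 1400 = 0.06662054 m
Δh = 0.101992 + 0.0427056 + 0.06662054 = 0.21131814 m ≈ 0.211 m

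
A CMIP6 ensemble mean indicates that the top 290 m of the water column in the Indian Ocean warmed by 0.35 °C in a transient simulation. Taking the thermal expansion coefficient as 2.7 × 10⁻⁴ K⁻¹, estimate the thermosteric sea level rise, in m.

Δh = αΔT·H = 2.7×10⁻⁴ × 0.35 × 290 = 0.027405 m

0.0274 m of thermosteric rise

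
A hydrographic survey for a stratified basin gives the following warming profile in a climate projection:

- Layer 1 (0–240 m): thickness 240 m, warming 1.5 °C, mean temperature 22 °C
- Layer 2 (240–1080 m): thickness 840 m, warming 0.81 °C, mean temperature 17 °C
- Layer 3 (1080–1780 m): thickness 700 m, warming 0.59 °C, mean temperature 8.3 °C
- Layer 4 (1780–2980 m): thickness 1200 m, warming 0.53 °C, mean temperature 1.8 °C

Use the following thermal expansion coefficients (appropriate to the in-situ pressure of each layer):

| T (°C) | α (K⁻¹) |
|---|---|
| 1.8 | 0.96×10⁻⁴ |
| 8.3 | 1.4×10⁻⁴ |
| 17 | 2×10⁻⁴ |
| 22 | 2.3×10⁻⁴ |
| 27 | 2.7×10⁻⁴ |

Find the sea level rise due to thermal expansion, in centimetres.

Layer 1 at 22 °C → α = 2.3×10⁻⁴ K⁻¹
Layer 2 at 17 °C → α = 2×10⁻⁴ K⁻¹
Layer 3 at 8.3 °C → α = 1.4×10⁻⁴ K⁻¹
Layer 4 at 1.8 °C → α = 0.96×10⁻⁴ K⁻¹
Layer 1: 1.5 × 240 × 2.3×10⁻⁴ = 0.08280 m
240–1080 m: 2×10⁻⁴ × 0.81 × 840 = 0.13608 m
1.4×10⁻⁴ × 700 × 0.59 = 0.05782 m
Layer 4: 1200 × 0.96×10⁻⁴ × 0.53 = 0.061056 m
Δh = 0.08280 + 0.13608 + 0.05782 + 0.061056 = 0.337756 m

about 33.8 cm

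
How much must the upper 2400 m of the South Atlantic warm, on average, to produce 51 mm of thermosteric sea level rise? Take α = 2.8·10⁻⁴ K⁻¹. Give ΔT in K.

0.076 K

ΔT = Δh/(αH) = 0.051 / (2.8×10⁻⁴ × 2400) ≈ 0.07589 K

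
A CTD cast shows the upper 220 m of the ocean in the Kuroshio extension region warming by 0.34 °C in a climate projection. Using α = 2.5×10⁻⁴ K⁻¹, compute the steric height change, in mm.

Δh = αΔT·H = 2.5×10⁻⁴ × 0.34 × 220 = 0.01870 m

Δh = 18.7 mm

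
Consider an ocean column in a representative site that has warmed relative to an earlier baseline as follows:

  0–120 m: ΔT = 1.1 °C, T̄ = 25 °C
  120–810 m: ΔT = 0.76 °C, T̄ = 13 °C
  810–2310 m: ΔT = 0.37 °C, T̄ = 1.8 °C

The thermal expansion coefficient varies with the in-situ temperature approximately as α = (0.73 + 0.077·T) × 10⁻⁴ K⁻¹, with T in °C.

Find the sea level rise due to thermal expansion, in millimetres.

Δh = 174 mm

Layer 1: α = (0.73 + 0.077×25)×10⁻⁴ = 2.655×10⁻⁴ K⁻¹
Layer 2: α = (0.73 + 0.077×13)×10⁻⁴ = 1.731×10⁻⁴ K⁻¹
Layer 3: α = (0.73 + 0.077×1.8)×10⁻⁴ = 0.8686×10⁻⁴ K⁻¹
1.1 × 120 × 2.655×10⁻⁴ = 0.035046 m
690 × 0.76 × 1.731×10⁻⁴ = 0.09077364 m
0.37 × 1500 × 0.8686×10⁻⁴ = 0.0482073 m
Δh = 0.035046 + 0.09077364 + 0.0482073 = 0.17402694 m ≈ 174 mm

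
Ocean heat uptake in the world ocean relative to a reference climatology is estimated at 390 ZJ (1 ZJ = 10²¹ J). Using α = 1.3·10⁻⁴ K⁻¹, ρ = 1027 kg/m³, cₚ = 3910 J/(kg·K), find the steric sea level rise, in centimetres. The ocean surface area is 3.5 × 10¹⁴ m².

Δh ≈ 3.61 cm

Per unit area: Q = 390×10²¹ / (3.5×10¹⁴) ≈ 1.114×10⁹ J/m²
Δh = αQ/(ρcₚ) = 1.3×10⁻⁴ × 1.114×10⁹ / (1027 × 3910) ≈ 0.036065 m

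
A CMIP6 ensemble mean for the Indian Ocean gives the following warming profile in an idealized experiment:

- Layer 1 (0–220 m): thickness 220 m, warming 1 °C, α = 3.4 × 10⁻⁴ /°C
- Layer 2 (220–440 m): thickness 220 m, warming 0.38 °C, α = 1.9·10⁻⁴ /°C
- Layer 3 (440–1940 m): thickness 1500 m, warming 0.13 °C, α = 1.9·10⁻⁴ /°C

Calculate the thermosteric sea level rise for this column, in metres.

3.4×10⁻⁴ × 1 × 220 = 0.07480 m
Layer 2: 0.38 × 220 × 1.9×10⁻⁴ = 0.015884 m
Layer 3: 1500 × 1.9×10⁻⁴ × 0.13 = 0.03705 m
Δh = 0.07480 + 0.015884 + 0.03705 = 0.127734 m ≈ 0.128 m

0.128 m of thermosteric rise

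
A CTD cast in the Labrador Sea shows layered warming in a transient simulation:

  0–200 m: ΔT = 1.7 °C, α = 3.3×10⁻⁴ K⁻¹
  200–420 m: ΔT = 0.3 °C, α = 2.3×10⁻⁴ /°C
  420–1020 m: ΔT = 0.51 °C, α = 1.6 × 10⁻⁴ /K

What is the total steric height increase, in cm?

Δh = 17.6 cm

0–200 m: 3.3×10⁻⁴ × 1.7 × 200 = 0.11220 m
200–420 m: 0.3 × 2.3×10⁻⁴ × 220 = 0.01518 m
Layer 3: 0.51 × 1.6×10⁻⁴ × 600 = 0.04896 m
Δh = 0.11220 + 0.01518 + 0.04896 = 0.17634 m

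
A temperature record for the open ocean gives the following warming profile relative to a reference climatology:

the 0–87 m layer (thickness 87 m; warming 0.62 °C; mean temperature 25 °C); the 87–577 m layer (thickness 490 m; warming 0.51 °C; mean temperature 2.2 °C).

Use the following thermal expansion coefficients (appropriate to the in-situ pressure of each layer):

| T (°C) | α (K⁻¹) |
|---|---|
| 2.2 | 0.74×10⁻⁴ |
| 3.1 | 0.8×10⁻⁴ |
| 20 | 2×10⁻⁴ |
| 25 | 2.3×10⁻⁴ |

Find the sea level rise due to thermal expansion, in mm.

Layer 1 at 25 °C → α = 2.3×10⁻⁴ K⁻¹
Layer 2 at 2.2 °C → α = 0.74×10⁻⁴ K⁻¹
2.3×10⁻⁴ × 87 × 0.62 = 0.0124062 m
0.74×10⁻⁴ × 0.51 × 490 = 0.0184926 m
Δh = 0.0124062 + 0.0184926 = 0.0308988 m

Δh = 30.9 mm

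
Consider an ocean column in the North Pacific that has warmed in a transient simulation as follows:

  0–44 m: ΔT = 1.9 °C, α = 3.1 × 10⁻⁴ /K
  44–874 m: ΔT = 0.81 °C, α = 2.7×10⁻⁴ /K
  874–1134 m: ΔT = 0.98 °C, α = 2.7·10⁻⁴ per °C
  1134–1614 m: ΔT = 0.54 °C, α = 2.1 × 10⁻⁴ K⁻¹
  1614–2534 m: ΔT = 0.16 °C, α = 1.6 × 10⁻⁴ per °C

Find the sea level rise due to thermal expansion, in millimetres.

0–44 m: 3.1×10⁻⁴ × 44 × 1.9 = 0.025916 m
44–874 m: 830 × 2.7×10⁻⁴ × 0.81 = 0.181521 m
874–1134 m: 0.98 × 2.7×10⁻⁴ × 260 = 0.068796 m
Layer 4: 2.1×10⁻⁴ × 480 × 0.54 = 0.054432 m
Layer 5: 920 × 1.6×10⁻⁴ × 0.16 = 0.023552 m
Δh = 0.025916 + 0.181521 + 0.068796 + 0.054432 + 0.023552 = 0.354217 m ≈ 354 mm

Δh = 354 mm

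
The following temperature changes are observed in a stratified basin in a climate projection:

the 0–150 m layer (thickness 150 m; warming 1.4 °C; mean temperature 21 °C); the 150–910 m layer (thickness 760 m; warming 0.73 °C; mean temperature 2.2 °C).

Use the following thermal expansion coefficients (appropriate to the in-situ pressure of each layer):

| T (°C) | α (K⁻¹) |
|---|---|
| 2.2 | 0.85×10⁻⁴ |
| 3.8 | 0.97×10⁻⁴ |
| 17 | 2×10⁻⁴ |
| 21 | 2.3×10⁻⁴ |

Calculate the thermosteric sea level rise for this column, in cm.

Layer 1 at 21 °C → α = 2.3×10⁻⁴ K⁻¹
Layer 2 at 2.2 °C → α = 0.85×10⁻⁴ K⁻¹
2.3×10⁻⁴ × 150 × 1.4 = 0.04830 m
Layer 2: 0.73 × 0.85×10⁻⁴ × 760 = 0.047158 m
Δh = 0.04830 + 0.047158 = 0.095458 m ≈ 9.5 cm

9.5 cm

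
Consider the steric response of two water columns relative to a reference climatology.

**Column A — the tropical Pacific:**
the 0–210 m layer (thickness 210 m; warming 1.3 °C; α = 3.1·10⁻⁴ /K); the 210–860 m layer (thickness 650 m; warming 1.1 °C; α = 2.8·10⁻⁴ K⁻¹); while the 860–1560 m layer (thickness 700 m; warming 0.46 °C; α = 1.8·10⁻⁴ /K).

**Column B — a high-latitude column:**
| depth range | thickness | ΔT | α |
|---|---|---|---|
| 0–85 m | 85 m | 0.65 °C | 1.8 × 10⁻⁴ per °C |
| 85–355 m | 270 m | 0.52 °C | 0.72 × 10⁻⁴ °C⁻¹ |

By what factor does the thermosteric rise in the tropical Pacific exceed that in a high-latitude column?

a factor of 17.1

A 0–210 m: 1.3 × 210 × 3.1×10⁻⁴ = 0.08463 m
A 210–860 m: 2.8×10⁻⁴ × 650 × 1.1 = 0.20020 m
A 860–1560 m: 700 × 0.46 × 1.8×10⁻⁴ = 0.05796 m
A total: 0.34279 m
B 85 × 0.65 × 1.8×10⁻⁴ = 0.009945 m
B Layer 2: 0.72×10⁻⁴ × 0.52 × 270 = 0.0101088 m
B total: 0.0200538 m
Ratio: 0.34279 / 0.0200538 ≈ 17.09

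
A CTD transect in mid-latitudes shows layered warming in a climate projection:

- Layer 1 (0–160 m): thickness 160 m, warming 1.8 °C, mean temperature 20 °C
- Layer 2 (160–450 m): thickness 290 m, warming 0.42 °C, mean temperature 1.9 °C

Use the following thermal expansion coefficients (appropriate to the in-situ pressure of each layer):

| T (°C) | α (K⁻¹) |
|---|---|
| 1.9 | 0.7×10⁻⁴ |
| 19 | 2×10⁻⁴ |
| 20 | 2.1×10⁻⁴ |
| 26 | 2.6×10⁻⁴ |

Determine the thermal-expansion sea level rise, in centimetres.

Layer 1 at 20 °C → α = 2.1×10⁻⁴ K⁻¹
Layer 2 at 1.9 °C → α = 0.7×10⁻⁴ K⁻¹
0–160 m: 160 × 2.1×10⁻⁴ × 1.8 = 0.06048 m
0.42 × 0.7×10⁻⁴ × 290 = 0.008526 m
Δh = 0.06048 + 0.008526 = 0.069006 m ≈ 6.90 cm

6.90 cm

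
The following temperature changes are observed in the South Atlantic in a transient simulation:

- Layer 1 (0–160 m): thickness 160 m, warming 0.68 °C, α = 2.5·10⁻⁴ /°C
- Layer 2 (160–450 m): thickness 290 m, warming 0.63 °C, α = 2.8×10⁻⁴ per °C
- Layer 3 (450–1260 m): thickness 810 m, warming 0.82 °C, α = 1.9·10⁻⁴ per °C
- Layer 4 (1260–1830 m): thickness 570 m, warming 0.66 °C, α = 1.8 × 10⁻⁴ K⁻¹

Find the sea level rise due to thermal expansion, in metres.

0.272 m

0–160 m: 2.5×10⁻⁴ × 0.68 × 160 = 0.02720 m
160–450 m: 290 × 0.63 × 2.8×10⁻⁴ = 0.051156 m
450–1260 m: 1.9×10⁻⁴ × 0.82 × 810 = 0.126198 m
0.66 × 1.8×10⁻⁴ × 570 = 0.067716 m
Δh = 0.02720 + 0.051156 + 0.126198 + 0.067716 = 0.27227 m ≈ 0.272 m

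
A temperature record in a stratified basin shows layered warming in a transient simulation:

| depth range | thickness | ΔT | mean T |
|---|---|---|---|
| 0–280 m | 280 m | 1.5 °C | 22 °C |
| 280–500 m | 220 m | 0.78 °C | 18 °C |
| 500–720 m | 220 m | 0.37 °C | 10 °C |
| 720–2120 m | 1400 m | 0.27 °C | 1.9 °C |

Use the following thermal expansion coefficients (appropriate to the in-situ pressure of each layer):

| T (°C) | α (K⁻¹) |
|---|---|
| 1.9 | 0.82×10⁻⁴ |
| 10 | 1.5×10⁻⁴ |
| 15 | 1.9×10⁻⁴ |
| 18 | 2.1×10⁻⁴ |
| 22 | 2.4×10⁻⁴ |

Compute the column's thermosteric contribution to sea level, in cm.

Layer 1 at 22 °C → α = 2.4×10⁻⁴ K⁻¹
Layer 2 at 18 °C → α = 2.1×10⁻⁴ K⁻¹
Layer 3 at 10 °C → α = 1.5×10⁻⁴ K⁻¹
Layer 4 at 1.9 °C → α = 0.82×10⁻⁴ K⁻¹
Layer 1: 2.4×10⁻⁴ × 1.5 × 280 = 0.10080 m
280–500 m: 0.78 × 220 × 2.1×10⁻⁴ = 0.036036 m
1.5×10⁻⁴ × 220 × 0.37 = 0.01221 m
Layer 4: 1400 × 0.82×10⁻⁴ × 0.27 = 0.030996 m
Δh = 0.10080 + 0.036036 + 0.01221 + 0.030996 = 0.180042 m ≈ 18 cm

18 cm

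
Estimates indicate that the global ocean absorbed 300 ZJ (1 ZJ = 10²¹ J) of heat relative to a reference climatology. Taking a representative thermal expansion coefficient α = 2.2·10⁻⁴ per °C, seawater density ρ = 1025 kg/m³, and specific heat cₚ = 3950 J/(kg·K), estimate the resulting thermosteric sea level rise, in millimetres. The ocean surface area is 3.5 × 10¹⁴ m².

47 mm

Per unit area: Q = 300×10²¹ / (3.5×10¹⁴) ≈ 8.571×10⁸ J/m²
Δh = αQ/(ρcₚ) = 2.2×10⁻⁴ × 8.571×10⁸ / (1025 × 3950) ≈ 0.046573 m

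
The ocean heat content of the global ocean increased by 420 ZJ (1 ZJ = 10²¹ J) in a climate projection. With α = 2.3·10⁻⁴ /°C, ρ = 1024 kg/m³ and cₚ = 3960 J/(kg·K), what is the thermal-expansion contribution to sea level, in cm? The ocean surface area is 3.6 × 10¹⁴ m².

6.6 cm

Per unit area: Q = 420×10²¹ / (3.6×10¹⁴) ≈ 1.167×10⁹ J/m²
Δh = αQ/(ρcₚ) = 2.3×10⁻⁴ × 1.167×10⁹ / (1024 × 3960) ≈ 0.066192 m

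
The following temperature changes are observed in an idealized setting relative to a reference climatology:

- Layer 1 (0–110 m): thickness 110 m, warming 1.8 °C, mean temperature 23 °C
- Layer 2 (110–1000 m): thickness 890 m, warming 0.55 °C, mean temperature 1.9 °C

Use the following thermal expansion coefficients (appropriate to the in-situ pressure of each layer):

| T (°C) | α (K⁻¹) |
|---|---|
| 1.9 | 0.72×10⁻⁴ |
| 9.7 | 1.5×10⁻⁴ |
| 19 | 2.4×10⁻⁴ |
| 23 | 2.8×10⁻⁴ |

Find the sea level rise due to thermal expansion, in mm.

Layer 1 at 23 °C → α = 2.8×10⁻⁴ K⁻¹
Layer 2 at 1.9 °C → α = 0.72×10⁻⁴ K⁻¹
0–110 m: 110 × 1.8 × 2.8×10⁻⁴ = 0.05544 m
110–1000 m: 890 × 0.55 × 0.72×10⁻⁴ = 0.035244 m
Δh = 0.05544 + 0.035244 = 0.090684 m

about 90.7 mm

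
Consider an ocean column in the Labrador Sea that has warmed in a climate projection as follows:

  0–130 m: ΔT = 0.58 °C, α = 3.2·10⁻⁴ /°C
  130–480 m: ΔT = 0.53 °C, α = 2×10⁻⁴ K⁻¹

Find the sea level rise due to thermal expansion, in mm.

Δh = 61.2 mm

130 × 3.2×10⁻⁴ × 0.58 = 0.024128 m
130–480 m: 0.53 × 2×10⁻⁴ × 350 = 0.03710 m
Δh = 0.024128 + 0.03710 = 0.061228 m ≈ 61.2 mm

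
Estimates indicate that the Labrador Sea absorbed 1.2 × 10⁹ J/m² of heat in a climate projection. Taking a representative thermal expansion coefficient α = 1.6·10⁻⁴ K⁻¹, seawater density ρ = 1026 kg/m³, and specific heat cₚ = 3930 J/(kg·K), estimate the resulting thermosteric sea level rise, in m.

Δh ≈ 0.048 m

Δh = αQ/(ρcₚ) = 1.6×10⁻⁴ × 1.2×10⁹ / (1026 × 3930) ≈ 0.047617 m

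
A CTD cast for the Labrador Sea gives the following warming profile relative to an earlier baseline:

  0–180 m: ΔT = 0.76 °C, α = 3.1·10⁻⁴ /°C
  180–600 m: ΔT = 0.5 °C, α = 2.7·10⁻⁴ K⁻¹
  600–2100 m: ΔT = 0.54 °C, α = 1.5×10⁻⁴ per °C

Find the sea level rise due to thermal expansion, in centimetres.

Δh ≈ 22.1 cm

Layer 1: 180 × 3.1×10⁻⁴ × 0.76 = 0.042408 m
Layer 2: 420 × 2.7×10⁻⁴ × 0.5 = 0.05670 m
Layer 3: 1500 × 0.54 × 1.5×10⁻⁴ = 0.12150 m
Δh = 0.042408 + 0.05670 + 0.12150 = 0.220608 m ≈ 22.1 cm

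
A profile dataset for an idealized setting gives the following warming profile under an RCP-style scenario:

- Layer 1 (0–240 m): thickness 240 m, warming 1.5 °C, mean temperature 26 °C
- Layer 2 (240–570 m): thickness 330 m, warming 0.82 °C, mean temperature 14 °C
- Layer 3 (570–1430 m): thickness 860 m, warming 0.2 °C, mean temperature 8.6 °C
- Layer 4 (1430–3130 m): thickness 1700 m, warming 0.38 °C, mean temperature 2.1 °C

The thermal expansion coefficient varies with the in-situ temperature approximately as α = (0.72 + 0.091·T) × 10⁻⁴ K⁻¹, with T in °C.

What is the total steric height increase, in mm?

250 mm of thermosteric rise

Layer 1: α = (0.72 + 0.091×26)×10⁻⁴ = 3.086×10⁻⁴ K⁻¹
Layer 2: α = (0.72 + 0.091×14)×10⁻⁴ = 1.994×10⁻⁴ K⁻¹
Layer 3: α = (0.72 + 0.091×8.6)×10⁻⁴ = 1.5026×10⁻⁴ K⁻¹
Layer 4: α = (0.72 + 0.091×2.1)×10⁻⁴ = 0.9111×10⁻⁴ K⁻¹
0–240 m: 1.5 × 240 × 3.086×10⁻⁴ = 0.111096 m
Layer 2: 1.994×10⁻⁴ × 330 × 0.82 = 0.05395764 m
570–1430 m: 1.5026×10⁻⁴ × 0.2 × 860 = 0.02584472 m
1430–3130 m: 1700 × 0.9111×10⁻⁴ × 0.38 = 0.05885706 m
Δh = 0.111096 + 0.05395764 + 0.02584472 + 0.05885706 = 0.24975542 m ≈ 250 mm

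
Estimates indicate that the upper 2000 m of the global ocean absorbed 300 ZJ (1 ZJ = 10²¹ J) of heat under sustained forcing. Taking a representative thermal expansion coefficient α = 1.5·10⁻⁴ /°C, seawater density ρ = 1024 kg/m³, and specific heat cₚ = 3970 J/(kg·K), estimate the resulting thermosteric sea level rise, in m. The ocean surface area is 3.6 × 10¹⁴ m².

Per unit area: Q = 300×10²¹ / (3.6×10¹⁴) ≈ 8.333×10⁸ J/m²
Δh = αQ/(ρcₚ) = 1.5×10⁻⁴ × 8.333×10⁸ / (1024 × 3970) ≈ 0.030747 m

about 0.031 m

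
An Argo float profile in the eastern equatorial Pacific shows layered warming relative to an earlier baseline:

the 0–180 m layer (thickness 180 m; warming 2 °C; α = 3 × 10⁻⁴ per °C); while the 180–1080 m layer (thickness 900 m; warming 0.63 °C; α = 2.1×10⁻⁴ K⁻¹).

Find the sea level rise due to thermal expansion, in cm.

Layer 1: 3×10⁻⁴ × 2 × 180 = 0.10800 m
2.1×10⁻⁴ × 900 × 0.63 = 0.11907 m
Δh = 0.10800 + 0.11907 = 0.22707 m ≈ 23 cm

Δh = 23 cm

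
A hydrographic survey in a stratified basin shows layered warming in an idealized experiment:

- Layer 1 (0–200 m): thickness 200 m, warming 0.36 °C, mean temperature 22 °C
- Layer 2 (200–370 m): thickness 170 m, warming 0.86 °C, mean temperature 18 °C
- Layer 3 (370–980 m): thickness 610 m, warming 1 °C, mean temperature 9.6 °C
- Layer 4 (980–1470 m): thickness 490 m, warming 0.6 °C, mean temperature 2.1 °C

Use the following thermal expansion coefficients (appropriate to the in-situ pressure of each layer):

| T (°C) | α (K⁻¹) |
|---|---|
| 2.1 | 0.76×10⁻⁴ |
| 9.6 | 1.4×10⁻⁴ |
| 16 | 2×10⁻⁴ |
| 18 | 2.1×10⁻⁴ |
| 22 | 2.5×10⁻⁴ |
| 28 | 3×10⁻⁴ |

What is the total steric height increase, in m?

Layer 1 at 22 °C → α = 2.5×10⁻⁴ K⁻¹
Layer 2 at 18 °C → α = 2.1×10⁻⁴ K⁻¹
Layer 3 at 9.6 °C → α = 1.4×10⁻⁴ K⁻¹
Layer 4 at 2.1 °C → α = 0.76×10⁻⁴ K⁻¹
Layer 1: 200 × 2.5×10⁻⁴ × 0.36 = 0.01800 m
Layer 2: 2.1×10⁻⁴ × 170 × 0.86 = 0.030702 m
610 × 1 × 1.4×10⁻⁴ = 0.08540 m
0.6 × 0.76×10⁻⁴ × 490 = 0.022344 m
Δh = 0.01800 + 0.030702 + 0.08540 + 0.022344 = 0.156446 m

Δh = 0.156 m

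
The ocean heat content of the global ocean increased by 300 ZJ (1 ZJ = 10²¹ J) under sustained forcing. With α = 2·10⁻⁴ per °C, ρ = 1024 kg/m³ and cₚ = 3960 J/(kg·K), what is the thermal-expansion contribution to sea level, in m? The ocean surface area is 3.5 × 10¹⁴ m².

Δh = 0.042 m

Per unit area: Q = 300×10²¹ / (3.5×10¹⁴) ≈ 8.571×10⁸ J/m²
Δh = αQ/(ρcₚ) = 2×10⁻⁴ × 8.571×10⁸ / (1024 × 3960) ≈ 0.042273 m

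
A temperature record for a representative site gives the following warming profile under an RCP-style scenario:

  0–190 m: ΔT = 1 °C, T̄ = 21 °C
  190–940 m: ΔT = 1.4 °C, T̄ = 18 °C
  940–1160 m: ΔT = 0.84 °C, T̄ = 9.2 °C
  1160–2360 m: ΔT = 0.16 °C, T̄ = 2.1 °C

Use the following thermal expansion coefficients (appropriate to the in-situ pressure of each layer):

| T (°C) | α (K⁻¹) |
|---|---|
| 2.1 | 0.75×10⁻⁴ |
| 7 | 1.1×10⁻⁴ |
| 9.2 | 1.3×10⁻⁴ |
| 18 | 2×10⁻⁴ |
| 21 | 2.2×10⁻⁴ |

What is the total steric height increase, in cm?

Layer 1 at 21 °C → α = 2.2×10⁻⁴ K⁻¹
Layer 2 at 18 °C → α = 2×10⁻⁴ K⁻¹
Layer 3 at 9.2 °C → α = 1.3×10⁻⁴ K⁻¹
Layer 4 at 2.1 °C → α = 0.75×10⁻⁴ K⁻¹
0–190 m: 1 × 190 × 2.2×10⁻⁴ = 0.04180 m
190–940 m: 1.4 × 750 × 2×10⁻⁴ = 0.21000 m
0.84 × 220 × 1.3×10⁻⁴ = 0.024024 m
1160–2360 m: 0.75×10⁻⁴ × 0.16 × 1200 = 0.01440 m
Δh = 0.04180 + 0.21000 + 0.024024 + 0.01440 = 0.290224 m

29.0 cm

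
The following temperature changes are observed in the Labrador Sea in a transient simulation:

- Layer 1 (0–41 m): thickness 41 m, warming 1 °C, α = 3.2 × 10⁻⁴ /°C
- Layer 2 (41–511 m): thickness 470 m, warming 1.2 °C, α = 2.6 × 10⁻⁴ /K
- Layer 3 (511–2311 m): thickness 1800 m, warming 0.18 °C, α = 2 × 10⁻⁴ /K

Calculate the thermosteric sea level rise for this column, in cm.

0–41 m: 1 × 3.2×10⁻⁴ × 41 = 0.01312 m
Layer 2: 470 × 1.2 × 2.6×10⁻⁴ = 0.14664 m
Layer 3: 0.18 × 2×10⁻⁴ × 1800 = 0.06480 m
Δh = 0.01312 + 0.14664 + 0.06480 = 0.22456 m ≈ 22 cm

Δh = 22 cm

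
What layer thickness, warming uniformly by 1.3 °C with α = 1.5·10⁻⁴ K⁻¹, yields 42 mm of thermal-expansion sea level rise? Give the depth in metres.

215 m

H = Δh/(αΔT) = 0.042 / (1.5×10⁻⁴ × 1.3) ≈ 215.4 m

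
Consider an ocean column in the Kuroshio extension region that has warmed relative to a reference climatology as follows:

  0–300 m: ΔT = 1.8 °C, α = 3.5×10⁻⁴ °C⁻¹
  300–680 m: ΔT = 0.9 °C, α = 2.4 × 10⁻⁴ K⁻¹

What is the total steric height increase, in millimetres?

0–300 m: 1.8 × 300 × 3.5×10⁻⁴ = 0.18900 m
2.4×10⁻⁴ × 0.9 × 380 = 0.08208 m
Δh = 0.18900 + 0.08208 = 0.27108 m ≈ 271 mm

Δh ≈ 271 mm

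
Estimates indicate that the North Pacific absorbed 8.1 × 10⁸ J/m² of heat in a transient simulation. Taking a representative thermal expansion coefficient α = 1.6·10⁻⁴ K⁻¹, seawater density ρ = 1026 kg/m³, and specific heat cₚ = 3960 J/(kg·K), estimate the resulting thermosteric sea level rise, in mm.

Δh = αQ/(ρcₚ) = 1.6×10⁻⁴ × 8.1×10⁸ / (1026 × 3960) ≈ 0.031898 m

31.9 mm of thermosteric rise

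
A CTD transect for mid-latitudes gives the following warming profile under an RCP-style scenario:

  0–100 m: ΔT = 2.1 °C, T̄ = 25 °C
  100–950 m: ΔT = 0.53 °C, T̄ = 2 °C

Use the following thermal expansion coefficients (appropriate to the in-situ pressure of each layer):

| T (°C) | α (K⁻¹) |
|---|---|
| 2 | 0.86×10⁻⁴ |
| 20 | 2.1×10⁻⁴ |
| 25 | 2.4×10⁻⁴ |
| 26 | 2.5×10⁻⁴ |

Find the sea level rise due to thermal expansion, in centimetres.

8.9 cm

Layer 1 at 25 °C → α = 2.4×10⁻⁴ K⁻¹
Layer 2 at 2 °C → α = 0.86×10⁻⁴ K⁻¹
Layer 1: 2.4×10⁻⁴ × 2.1 × 100 = 0.05040 m
Layer 2: 850 × 0.86×10⁻⁴ × 0.53 = 0.038743 m
Δh = 0.05040 + 0.038743 = 0.089143 m ≈ 8.9 cm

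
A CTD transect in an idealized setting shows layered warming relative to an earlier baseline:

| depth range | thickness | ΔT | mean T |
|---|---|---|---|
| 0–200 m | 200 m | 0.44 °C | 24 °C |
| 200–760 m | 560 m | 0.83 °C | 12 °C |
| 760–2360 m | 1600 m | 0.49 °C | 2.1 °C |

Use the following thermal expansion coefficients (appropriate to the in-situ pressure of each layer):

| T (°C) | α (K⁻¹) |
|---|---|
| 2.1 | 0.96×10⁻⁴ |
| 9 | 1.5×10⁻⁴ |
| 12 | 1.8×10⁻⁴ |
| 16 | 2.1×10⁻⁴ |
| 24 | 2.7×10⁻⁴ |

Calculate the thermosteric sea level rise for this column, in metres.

Δh = 0.18 m

Layer 1 at 24 °C → α = 2.7×10⁻⁴ K⁻¹
Layer 2 at 12 °C → α = 1.8×10⁻⁴ K⁻¹
Layer 3 at 2.1 °C → α = 0.96×10⁻⁴ K⁻¹
0–200 m: 200 × 2.7×10⁻⁴ × 0.44 = 0.02376 m
0.83 × 560 × 1.8×10⁻⁴ = 0.083664 m
Layer 3: 0.49 × 0.96×10⁻⁴ × 1600 = 0.075264 m
Δh = 0.02376 + 0.083664 + 0.075264 = 0.182688 m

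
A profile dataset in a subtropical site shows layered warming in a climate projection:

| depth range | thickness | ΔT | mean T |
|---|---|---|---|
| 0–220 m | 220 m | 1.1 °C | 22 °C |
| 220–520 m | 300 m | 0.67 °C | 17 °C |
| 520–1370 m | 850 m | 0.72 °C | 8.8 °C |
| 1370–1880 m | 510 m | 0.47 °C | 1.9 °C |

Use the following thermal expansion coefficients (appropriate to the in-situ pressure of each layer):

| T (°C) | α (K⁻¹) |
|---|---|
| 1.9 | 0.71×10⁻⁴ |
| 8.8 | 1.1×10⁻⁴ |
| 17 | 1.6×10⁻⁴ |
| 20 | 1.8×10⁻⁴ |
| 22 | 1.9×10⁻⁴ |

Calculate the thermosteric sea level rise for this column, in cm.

Δh ≈ 16.2 cm

Layer 1 at 22 °C → α = 1.9×10⁻⁴ K⁻¹
Layer 2 at 17 °C → α = 1.6×10⁻⁴ K⁻¹
Layer 3 at 8.8 °C → α = 1.1×10⁻⁴ K⁻¹
Layer 4 at 1.9 °C → α = 0.71×10⁻⁴ K⁻¹
Layer 1: 1.9×10⁻⁴ × 220 × 1.1 = 0.04598 m
Layer 2: 0.67 × 1.6×10⁻⁴ × 300 = 0.03216 m
520–1370 m: 850 × 1.1×10⁻⁴ × 0.72 = 0.06732 m
Layer 4: 0.71×10⁻⁴ × 0.47 × 510 = 0.0170187 m
Δh = 0.04598 + 0.03216 + 0.06732 + 0.0170187 = 0.1624787 m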